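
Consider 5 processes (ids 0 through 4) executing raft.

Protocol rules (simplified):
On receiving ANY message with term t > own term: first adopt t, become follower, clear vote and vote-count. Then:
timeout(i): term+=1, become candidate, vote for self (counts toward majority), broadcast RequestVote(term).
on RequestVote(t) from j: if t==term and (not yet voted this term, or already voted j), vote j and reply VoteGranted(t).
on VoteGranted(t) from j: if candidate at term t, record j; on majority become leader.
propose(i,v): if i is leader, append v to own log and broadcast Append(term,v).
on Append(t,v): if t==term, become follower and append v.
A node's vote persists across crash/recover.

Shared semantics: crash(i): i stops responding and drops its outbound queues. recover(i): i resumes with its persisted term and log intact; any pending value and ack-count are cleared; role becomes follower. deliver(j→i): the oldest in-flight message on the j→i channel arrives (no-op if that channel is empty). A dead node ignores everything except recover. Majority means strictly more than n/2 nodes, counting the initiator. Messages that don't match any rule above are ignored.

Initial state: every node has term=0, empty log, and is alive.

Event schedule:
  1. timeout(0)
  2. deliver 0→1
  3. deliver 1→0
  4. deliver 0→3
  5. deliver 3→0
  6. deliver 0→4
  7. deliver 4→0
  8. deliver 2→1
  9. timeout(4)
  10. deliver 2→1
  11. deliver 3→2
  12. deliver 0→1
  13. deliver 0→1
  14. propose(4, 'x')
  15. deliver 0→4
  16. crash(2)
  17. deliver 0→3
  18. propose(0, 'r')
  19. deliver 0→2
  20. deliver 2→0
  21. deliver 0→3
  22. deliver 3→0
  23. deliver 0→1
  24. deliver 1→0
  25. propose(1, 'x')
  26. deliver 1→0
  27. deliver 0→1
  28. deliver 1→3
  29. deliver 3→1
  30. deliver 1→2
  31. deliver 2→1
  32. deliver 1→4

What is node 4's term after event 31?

2

[1] timeout(0) → N0(cand t1 [-])
[2] deliver 0→1 → N1(foll t1 [-])
[3] deliver 1→0 → ∅
[4] deliver 0→3 → N3(foll t1 [-])
[5] deliver 3→0 → N0(lead t1 [-])
[6] deliver 0→4 → N4(foll t1 [-])
[7] deliver 4→0 → ∅
[8] deliver 2→1 → ∅
[9] timeout(4) → N4(cand t2 [-])
[10] deliver 2→1 → ∅
[11] deliver 3→2 → ∅
[12] deliver 0→1 → ∅
[13] deliver 0→1 → ∅
[14] propose(4,'x') → ∅
[15] deliver 0→4 → ∅
[16] crash(2) → N2(✗foll t0 [-])
[17] deliver 0→3 → ∅
[18] propose(0,'r') → N0(lead t1 [r])
[19] deliver 0→2 → ∅
[20] deliver 2→0 → ∅
[21] deliver 0→3 → N3(foll t1 [r])
[22] deliver 3→0 → ∅
[23] deliver 0→1 → N1(foll t1 [r])
[24] deliver 1→0 → ∅
[25] propose(1,'x') → ∅
[26] deliver 1→0 → ∅
[27] deliver 0→1 → ∅
[28] deliver 1→3 → ∅
[29] deliver 3→1 → ∅
[30] deliver 1→2 → ∅
[31] deliver 2→1 → ∅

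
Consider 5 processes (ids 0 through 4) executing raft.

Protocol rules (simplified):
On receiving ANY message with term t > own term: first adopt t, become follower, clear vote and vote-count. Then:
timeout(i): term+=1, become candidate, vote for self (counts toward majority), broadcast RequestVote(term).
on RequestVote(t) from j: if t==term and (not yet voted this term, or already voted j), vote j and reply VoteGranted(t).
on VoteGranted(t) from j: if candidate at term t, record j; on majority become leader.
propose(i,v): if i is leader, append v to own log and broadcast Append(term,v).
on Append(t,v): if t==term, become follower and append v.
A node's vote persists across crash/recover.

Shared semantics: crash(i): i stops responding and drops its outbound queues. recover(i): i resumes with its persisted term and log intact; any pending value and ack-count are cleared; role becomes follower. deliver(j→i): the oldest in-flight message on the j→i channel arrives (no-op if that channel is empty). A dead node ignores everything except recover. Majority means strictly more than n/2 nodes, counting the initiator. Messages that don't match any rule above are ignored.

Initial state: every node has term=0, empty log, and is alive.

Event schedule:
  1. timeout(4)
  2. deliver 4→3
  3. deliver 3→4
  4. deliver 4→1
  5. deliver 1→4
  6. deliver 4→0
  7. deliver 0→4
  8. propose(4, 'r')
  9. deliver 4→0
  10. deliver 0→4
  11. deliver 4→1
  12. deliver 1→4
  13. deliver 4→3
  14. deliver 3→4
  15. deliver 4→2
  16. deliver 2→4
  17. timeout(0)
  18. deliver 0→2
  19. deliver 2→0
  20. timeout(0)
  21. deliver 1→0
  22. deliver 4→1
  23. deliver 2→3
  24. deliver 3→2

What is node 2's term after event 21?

1. timeout(4):  <4:cand t1 ->
2. deliver 4→3:  <3:foll t1 ->
3. deliver 3→4:  nop
4. deliver 4→1:  <1:foll t1 ->
5. deliver 1→4:  <4:lead t1 ->
6. deliver 4→0:  <0:foll t1 ->
7. deliver 0→4:  nop
8. propose(4,'r'):  <4:lead t1 r>
9. deliver 4→0:  <0:foll t1 r>
10. deliver 0→4:  nop
11. deliver 4→1:  <1:foll t1 r>
12. deliver 1→4:  nop
13. deliver 4→3:  <3:foll t1 r>
14. deliver 3→4:  nop
15. deliver 4→2:  <2:foll t1 ->
16. deliver 2→4:  nop
17. timeout(0):  <0:cand t2 r>
18. deliver 0→2:  <2:foll t2 ->
19. deliver 2→0:  nop
20. timeout(0):  <0:cand t3 r>
21. deliver 1→0:  nop

2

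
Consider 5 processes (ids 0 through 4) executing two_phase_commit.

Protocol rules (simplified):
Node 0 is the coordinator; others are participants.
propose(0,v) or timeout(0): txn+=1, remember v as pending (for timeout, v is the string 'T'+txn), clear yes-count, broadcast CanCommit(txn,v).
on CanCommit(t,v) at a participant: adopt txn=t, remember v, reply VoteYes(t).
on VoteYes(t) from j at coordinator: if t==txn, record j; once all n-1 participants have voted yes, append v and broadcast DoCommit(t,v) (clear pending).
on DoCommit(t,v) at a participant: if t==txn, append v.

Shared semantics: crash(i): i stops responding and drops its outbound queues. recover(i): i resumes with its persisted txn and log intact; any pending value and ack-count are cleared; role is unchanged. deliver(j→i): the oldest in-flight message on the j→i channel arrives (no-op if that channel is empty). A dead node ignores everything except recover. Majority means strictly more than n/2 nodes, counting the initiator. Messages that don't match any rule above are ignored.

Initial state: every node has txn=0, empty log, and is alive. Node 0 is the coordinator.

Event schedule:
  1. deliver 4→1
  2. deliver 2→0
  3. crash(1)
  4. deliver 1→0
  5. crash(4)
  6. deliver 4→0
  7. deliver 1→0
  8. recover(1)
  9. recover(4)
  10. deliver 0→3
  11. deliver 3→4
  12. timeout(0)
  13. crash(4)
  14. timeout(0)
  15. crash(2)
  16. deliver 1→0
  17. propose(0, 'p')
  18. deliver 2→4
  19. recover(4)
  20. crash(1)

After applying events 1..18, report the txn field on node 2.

step 1 deliver 4→1: —
step 2 deliver 2→0: —
step 3 crash(1): 1={✗part,t=0,log=-}
step 4 deliver 1→0: —
step 5 crash(4): 4={✗part,t=0,log=-}
step 6 deliver 4→0: —
step 7 deliver 1→0: —
step 8 recover(1): 1={part,t=0,log=-}
step 9 recover(4): 4={part,t=0,log=-}
step 10 deliver 0→3: —
step 11 deliver 3→4: —
step 12 timeout(0): 0={coor,t=1,log=-}
step 13 crash(4): 4={✗part,t=0,log=-}
step 14 timeout(0): 0={coor,t=2,log=-}
step 15 crash(2): 2={✗part,t=0,log=-}
step 16 deliver 1→0: —
step 17 propose(0,'p'): 0={coor,t=3,log=-}
step 18 deliver 2→4: —

0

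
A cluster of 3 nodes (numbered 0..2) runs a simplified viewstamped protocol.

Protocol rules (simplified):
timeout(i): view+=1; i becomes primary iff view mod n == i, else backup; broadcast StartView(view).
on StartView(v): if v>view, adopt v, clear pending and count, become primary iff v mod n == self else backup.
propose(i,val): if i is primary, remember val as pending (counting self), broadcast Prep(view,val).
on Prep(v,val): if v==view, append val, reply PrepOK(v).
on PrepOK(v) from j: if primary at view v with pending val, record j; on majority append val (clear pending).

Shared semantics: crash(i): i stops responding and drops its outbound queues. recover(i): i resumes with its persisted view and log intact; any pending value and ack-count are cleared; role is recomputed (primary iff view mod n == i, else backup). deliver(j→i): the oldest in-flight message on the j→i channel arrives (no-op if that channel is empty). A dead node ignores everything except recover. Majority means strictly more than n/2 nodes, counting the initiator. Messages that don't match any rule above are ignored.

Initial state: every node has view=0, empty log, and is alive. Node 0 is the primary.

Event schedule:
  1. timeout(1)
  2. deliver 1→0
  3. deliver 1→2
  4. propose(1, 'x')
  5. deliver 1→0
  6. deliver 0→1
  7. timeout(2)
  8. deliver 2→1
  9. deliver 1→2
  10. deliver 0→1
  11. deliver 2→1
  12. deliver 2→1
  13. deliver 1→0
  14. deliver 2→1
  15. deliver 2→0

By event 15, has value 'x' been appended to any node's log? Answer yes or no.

e1 timeout(1): 1[prim,v=1,-]
e2 deliver 1→0: 0[back,v=1,-]
e3 deliver 1→2: 2[back,v=1,-]
e4 propose(1,'x'): ·
e5 deliver 1→0: 0[back,v=1,x]
e6 deliver 0→1: 1[prim,v=1,x]
e7 timeout(2): 2[prim,v=2,-]
e8 deliver 2→1: 1[back,v=2,x]
e9 deliver 1→2: ·
e10 deliver 0→1: ·
e11 deliver 2→1: ·
e12 deliver 2→1: ·
e13 deliver 1→0: ·
e14 deliver 2→1: ·
e15 deliver 2→0: 0[back,v=2,x]

yes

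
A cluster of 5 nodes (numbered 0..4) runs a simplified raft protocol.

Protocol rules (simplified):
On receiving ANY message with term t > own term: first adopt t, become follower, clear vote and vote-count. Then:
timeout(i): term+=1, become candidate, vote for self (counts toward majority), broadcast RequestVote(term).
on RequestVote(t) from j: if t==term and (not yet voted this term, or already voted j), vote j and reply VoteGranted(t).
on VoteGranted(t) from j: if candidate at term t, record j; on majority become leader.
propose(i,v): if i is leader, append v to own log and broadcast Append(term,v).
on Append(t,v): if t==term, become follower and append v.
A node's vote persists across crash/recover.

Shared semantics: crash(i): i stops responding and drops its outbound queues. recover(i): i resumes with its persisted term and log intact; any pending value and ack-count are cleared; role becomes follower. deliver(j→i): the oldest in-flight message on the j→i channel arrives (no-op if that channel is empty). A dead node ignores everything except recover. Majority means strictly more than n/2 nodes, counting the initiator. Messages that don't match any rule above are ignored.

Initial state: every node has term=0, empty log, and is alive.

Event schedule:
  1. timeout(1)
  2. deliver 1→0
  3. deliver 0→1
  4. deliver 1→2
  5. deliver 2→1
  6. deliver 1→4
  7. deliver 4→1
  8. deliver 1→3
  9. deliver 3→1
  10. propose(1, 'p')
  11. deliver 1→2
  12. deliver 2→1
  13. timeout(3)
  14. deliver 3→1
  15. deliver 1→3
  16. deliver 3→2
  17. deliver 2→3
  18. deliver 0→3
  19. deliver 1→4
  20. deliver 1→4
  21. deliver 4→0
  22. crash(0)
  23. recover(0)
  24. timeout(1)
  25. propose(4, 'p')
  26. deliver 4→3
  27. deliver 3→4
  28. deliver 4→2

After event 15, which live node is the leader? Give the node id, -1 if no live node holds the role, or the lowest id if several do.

-1

after 1 — timeout(1): n1:cand/t1/[-]
after 2 — deliver 1→0: n0:foll/t1/[-]
after 3 — deliver 0→1: ·
after 4 — deliver 1→2: n2:foll/t1/[-]
after 5 — deliver 2→1: n1:lead/t1/[-]
after 6 — deliver 1→4: n4:foll/t1/[-]
after 7 — deliver 4→1: ·
after 8 — deliver 1→3: n3:foll/t1/[-]
after 9 — deliver 3→1: ·
after 10 — propose(1,'p'): n1:lead/t1/[p]
after 11 — deliver 1→2: n2:foll/t1/[p]
after 12 — deliver 2→1: ·
after 13 — timeout(3): n3:cand/t2/[-]
after 14 — deliver 3→1: n1:foll/t2/[p]
after 15 — deliver 1→3: ·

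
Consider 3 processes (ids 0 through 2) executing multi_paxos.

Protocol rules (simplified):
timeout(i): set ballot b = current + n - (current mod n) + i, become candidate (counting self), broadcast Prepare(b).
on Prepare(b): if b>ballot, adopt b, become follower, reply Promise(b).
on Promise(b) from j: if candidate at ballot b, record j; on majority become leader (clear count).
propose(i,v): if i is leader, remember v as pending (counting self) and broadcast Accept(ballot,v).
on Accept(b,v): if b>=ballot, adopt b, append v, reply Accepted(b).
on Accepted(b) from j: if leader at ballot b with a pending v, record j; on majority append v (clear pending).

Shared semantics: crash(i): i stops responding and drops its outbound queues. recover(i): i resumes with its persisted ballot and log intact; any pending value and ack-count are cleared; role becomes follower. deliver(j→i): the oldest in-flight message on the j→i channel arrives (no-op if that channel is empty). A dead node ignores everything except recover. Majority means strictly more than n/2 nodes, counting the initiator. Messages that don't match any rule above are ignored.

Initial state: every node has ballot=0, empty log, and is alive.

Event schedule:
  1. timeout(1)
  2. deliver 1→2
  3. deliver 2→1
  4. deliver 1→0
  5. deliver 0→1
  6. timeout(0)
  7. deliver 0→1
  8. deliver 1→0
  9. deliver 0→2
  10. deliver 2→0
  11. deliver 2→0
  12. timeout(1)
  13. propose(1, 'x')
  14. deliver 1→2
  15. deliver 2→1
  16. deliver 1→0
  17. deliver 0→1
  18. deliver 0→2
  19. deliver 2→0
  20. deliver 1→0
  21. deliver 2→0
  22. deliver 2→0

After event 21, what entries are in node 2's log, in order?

step 1 timeout(1): 1={cand,b=4,log=-}
step 2 deliver 1→2: 2={foll,b=4,log=-}
step 3 deliver 2→1: 1={lead,b=4,log=-}
step 4 deliver 1→0: 0={foll,b=4,log=-}
step 5 deliver 0→1: —
step 6 timeout(0): 0={cand,b=6,log=-}
step 7 deliver 0→1: 1={foll,b=6,log=-}
step 8 deliver 1→0: 0={lead,b=6,log=-}
step 9 deliver 0→2: 2={foll,b=6,log=-}
step 10 deliver 2→0: —
step 11 deliver 2→0: —
step 12 timeout(1): 1={cand,b=10,log=-}
step 13 propose(1,'x'): —
step 14 deliver 1→2: 2={foll,b=10,log=-}
step 15 deliver 2→1: 1={lead,b=10,log=-}
step 16 deliver 1→0: 0={foll,b=10,log=-}
step 17 deliver 0→1: —
step 18 deliver 0→2: —
step 19 deliver 2→0: —
step 20 deliver 1→0: —
step 21 deliver 2→0: —

empty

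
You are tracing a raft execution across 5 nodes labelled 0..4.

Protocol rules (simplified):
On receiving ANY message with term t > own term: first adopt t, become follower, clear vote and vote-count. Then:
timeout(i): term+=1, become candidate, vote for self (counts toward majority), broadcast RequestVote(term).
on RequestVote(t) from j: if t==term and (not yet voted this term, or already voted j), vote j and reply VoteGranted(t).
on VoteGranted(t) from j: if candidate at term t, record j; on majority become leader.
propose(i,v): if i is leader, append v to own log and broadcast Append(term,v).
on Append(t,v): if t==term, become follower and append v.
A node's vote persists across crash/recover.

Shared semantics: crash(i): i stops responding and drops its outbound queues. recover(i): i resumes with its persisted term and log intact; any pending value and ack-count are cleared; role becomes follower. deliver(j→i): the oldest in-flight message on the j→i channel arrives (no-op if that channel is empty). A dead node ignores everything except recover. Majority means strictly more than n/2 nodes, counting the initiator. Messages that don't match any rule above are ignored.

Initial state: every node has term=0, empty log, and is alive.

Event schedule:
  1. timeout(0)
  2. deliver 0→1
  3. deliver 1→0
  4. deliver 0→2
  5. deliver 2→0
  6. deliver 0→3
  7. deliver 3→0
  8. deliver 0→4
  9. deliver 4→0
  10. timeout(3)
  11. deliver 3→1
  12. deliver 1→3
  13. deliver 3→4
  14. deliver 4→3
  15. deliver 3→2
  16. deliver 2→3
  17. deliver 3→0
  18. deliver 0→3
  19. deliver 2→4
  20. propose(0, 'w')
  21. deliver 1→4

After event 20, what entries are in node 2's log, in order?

empty

after 1 — timeout(0): n0:cand/t1/[-]
after 2 — deliver 0→1: n1:foll/t1/[-]
after 3 — deliver 1→0: ·
after 4 — deliver 0→2: n2:foll/t1/[-]
after 5 — deliver 2→0: n0:lead/t1/[-]
after 6 — deliver 0→3: n3:foll/t1/[-]
after 7 — deliver 3→0: ·
after 8 — deliver 0→4: n4:foll/t1/[-]
after 9 — deliver 4→0: ·
after 10 — timeout(3): n3:cand/t2/[-]
after 11 — deliver 3→1: n1:foll/t2/[-]
after 12 — deliver 1→3: ·
after 13 — deliver 3→4: n4:foll/t2/[-]
after 14 — deliver 4→3: n3:lead/t2/[-]
after 15 — deliver 3→2: n2:foll/t2/[-]
after 16 — deliver 2→3: ·
after 17 — deliver 3→0: n0:foll/t2/[-]
after 18 — deliver 0→3: ·
after 19 — deliver 2→4: ·
after 20 — propose(0,'w'): ·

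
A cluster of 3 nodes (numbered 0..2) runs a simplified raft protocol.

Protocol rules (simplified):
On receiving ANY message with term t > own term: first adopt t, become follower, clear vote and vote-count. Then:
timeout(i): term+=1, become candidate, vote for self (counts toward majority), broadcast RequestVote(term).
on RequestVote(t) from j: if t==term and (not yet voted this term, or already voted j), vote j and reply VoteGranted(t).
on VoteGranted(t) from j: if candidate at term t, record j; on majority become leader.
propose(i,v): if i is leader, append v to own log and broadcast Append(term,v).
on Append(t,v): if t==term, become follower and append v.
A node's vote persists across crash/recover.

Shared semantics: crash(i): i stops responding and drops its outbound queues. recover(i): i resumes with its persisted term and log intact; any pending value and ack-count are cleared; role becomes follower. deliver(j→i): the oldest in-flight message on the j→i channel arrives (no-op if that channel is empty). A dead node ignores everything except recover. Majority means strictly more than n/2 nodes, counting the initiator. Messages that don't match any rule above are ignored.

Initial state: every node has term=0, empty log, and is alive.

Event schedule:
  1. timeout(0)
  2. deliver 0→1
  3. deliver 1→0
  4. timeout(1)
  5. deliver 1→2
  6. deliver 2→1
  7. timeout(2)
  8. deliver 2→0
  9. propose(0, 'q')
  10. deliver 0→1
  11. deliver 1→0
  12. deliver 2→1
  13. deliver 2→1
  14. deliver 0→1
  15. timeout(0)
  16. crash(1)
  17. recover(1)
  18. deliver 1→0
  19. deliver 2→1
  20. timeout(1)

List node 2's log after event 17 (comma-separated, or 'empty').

e1 timeout(0): 0[cand,t=1,-]
e2 deliver 0→1: 1[foll,t=1,-]
e3 deliver 1→0: 0[lead,t=1,-]
e4 timeout(1): 1[cand,t=2,-]
e5 deliver 1→2: 2[foll,t=2,-]
e6 deliver 2→1: 1[lead,t=2,-]
e7 timeout(2): 2[cand,t=3,-]
e8 deliver 2→0: 0[foll,t=3,-]
e9 propose(0,'q'): ·
e10 deliver 0→1: ·
e11 deliver 1→0: ·
e12 deliver 2→1: 1[foll,t=3,-]
e13 deliver 2→1: ·
e14 deliver 0→1: ·
e15 timeout(0): 0[cand,t=4,-]
e16 crash(1): 1[✗foll,t=3,-]
e17 recover(1): 1[foll,t=3,-]

empty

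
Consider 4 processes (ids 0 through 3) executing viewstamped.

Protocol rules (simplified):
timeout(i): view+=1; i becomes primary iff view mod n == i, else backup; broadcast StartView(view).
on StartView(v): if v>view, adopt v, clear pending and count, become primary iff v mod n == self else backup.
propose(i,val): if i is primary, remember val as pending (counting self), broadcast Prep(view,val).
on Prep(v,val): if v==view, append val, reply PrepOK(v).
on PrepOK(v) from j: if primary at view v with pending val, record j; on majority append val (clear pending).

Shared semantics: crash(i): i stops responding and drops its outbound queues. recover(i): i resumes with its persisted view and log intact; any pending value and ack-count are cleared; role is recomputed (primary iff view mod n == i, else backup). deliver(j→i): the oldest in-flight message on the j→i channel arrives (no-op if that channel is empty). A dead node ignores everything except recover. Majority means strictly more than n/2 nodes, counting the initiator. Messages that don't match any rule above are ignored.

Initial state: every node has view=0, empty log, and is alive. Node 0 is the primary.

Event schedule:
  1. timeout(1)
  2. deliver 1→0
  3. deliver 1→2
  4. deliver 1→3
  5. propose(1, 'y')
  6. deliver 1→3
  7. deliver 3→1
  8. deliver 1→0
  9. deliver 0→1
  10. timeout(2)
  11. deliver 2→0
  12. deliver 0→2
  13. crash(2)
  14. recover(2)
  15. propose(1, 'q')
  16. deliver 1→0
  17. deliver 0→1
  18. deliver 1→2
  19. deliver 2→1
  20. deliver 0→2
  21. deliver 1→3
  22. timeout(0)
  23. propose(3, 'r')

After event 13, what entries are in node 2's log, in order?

step 1 timeout(1): 1={prim,v=1,log=-}
step 2 deliver 1→0: 0={back,v=1,log=-}
step 3 deliver 1→2: 2={back,v=1,log=-}
step 4 deliver 1→3: 3={back,v=1,log=-}
step 5 propose(1,'y'): —
step 6 deliver 1→3: 3={back,v=1,log=y}
step 7 deliver 3→1: —
step 8 deliver 1→0: 0={back,v=1,log=y}
step 9 deliver 0→1: 1={prim,v=1,log=y}
step 10 timeout(2): 2={prim,v=2,log=-}
step 11 deliver 2→0: 0={back,v=2,log=y}
step 12 deliver 0→2: —
step 13 crash(2): 2={✗prim,v=2,log=-}

empty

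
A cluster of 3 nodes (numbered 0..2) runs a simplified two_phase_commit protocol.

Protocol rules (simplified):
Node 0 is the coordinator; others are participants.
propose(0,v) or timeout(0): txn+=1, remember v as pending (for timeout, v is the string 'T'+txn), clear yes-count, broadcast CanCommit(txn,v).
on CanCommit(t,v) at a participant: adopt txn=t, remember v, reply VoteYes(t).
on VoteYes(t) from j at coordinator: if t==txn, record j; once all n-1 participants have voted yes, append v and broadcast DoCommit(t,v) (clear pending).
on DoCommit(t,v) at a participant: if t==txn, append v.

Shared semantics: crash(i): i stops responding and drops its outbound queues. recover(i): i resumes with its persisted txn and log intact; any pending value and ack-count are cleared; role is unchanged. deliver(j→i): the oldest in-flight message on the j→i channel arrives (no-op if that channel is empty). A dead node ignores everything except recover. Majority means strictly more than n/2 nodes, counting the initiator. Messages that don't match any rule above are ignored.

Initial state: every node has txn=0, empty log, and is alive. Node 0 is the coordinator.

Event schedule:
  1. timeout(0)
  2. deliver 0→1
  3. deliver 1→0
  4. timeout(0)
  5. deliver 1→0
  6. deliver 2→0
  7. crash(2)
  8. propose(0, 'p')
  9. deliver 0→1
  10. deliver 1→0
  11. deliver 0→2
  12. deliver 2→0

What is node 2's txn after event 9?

0

step 1 timeout(0): 0={coor,t=1,log=-}
step 2 deliver 0→1: 1={part,t=1,log=-}
step 3 deliver 1→0: —
step 4 timeout(0): 0={coor,t=2,log=-}
step 5 deliver 1→0: —
step 6 deliver 2→0: —
step 7 crash(2): 2={✗part,t=0,log=-}
step 8 propose(0,'p'): 0={coor,t=3,log=-}
step 9 deliver 0→1: 1={part,t=2,log=-}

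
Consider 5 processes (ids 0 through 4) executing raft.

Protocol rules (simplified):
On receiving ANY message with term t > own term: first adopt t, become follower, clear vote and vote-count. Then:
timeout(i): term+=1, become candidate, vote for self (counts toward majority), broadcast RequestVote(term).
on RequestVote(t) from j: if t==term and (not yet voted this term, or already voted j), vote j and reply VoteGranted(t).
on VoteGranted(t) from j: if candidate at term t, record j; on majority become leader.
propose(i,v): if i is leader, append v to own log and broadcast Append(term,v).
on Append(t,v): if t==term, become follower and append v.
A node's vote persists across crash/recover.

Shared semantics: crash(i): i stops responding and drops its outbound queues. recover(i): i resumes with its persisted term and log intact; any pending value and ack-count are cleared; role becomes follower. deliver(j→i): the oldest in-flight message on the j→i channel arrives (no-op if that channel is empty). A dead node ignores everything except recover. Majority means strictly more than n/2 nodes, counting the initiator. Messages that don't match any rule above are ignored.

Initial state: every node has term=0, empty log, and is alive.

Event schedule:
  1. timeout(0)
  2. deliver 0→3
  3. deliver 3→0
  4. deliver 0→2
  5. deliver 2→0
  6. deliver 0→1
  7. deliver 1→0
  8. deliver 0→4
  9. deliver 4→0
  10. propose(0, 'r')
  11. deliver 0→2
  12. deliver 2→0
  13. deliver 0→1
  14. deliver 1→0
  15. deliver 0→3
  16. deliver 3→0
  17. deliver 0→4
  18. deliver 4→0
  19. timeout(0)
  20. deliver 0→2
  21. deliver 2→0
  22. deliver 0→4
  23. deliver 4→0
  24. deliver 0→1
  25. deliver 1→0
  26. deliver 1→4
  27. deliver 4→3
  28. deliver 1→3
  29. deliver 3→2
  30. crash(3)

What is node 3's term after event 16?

after 1 — timeout(0): n0:cand/t1/[-]
after 2 — deliver 0→3: n3:foll/t1/[-]
after 3 — deliver 3→0: ·
after 4 — deliver 0→2: n2:foll/t1/[-]
after 5 — deliver 2→0: n0:lead/t1/[-]
after 6 — deliver 0→1: n1:foll/t1/[-]
after 7 — deliver 1→0: ·
after 8 — deliver 0→4: n4:foll/t1/[-]
after 9 — deliver 4→0: ·
after 10 — propose(0,'r'): n0:lead/t1/[r]
after 11 — deliver 0→2: n2:foll/t1/[r]
after 12 — deliver 2→0: ·
after 13 — deliver 0→1: n1:foll/t1/[r]
after 14 — deliver 1→0: ·
after 15 — deliver 0→3: n3:foll/t1/[r]
after 16 — deliver 3→0: ·

1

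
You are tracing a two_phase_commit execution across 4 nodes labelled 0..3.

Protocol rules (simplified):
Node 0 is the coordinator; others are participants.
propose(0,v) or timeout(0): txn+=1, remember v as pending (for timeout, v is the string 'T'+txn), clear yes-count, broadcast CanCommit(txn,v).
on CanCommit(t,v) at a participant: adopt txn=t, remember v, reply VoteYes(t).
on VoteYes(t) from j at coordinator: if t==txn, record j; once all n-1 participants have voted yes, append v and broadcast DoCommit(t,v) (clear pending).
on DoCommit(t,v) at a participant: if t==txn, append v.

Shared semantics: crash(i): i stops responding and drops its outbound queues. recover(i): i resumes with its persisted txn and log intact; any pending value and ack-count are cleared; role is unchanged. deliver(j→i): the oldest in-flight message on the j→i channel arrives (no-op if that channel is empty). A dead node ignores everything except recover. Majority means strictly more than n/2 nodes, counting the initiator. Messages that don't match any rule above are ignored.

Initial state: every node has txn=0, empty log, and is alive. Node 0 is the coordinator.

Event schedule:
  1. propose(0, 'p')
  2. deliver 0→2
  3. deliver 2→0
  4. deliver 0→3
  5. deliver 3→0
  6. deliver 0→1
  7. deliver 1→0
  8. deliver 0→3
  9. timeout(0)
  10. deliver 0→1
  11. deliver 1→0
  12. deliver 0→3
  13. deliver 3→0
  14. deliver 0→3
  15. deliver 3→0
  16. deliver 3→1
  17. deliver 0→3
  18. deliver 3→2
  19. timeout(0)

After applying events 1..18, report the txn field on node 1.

1

[1] propose(0,'p') → N0(coor t1 [-])
[2] deliver 0→2 → N2(part t1 [-])
[3] deliver 2→0 → ∅
[4] deliver 0→3 → N3(part t1 [-])
[5] deliver 3→0 → ∅
[6] deliver 0→1 → N1(part t1 [-])
[7] deliver 1→0 → N0(coor t1 [p])
[8] deliver 0→3 → N3(part t1 [p])
[9] timeout(0) → N0(coor t2 [p])
[10] deliver 0→1 → N1(part t1 [p])
[11] deliver 1→0 → ∅
[12] deliver 0→3 → N3(part t2 [p])
[13] deliver 3→0 → ∅
[14] deliver 0→3 → ∅
[15] deliver 3→0 → ∅
[16] deliver 3→1 → ∅
[17] deliver 0→3 → ∅
[18] deliver 3→2 → ∅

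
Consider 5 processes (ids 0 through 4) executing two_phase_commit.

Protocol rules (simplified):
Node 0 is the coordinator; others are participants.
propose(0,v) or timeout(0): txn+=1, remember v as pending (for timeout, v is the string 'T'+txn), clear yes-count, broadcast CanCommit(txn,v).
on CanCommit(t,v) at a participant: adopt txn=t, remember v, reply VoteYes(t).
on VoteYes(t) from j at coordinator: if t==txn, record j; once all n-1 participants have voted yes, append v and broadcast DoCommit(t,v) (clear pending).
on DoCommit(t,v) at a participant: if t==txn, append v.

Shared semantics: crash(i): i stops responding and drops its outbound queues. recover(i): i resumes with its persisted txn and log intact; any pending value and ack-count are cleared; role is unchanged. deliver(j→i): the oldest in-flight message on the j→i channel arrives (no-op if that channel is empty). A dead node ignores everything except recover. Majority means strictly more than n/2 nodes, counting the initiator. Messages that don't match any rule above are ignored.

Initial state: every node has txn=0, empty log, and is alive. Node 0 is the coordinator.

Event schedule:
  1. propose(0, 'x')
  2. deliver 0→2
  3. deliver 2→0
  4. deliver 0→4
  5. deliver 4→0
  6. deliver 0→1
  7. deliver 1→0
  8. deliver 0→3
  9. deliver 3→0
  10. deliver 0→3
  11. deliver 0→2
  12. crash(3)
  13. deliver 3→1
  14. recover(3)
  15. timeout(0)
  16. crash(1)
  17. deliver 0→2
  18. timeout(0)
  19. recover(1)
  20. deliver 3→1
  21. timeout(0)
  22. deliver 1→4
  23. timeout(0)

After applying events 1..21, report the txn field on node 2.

2

after 1 — propose(0,'x'): n0:coor/t1/[-]
after 2 — deliver 0→2: n2:part/t1/[-]
after 3 — deliver 2→0: ·
after 4 — deliver 0→4: n4:part/t1/[-]
after 5 — deliver 4→0: ·
after 6 — deliver 0→1: n1:part/t1/[-]
after 7 — deliver 1→0: ·
after 8 — deliver 0→3: n3:part/t1/[-]
after 9 — deliver 3→0: n0:coor/t1/[x]
after 10 — deliver 0→3: n3:part/t1/[x]
after 11 — deliver 0→2: n2:part/t1/[x]
after 12 — crash(3): n3:✗part/t1/[x]
after 13 — deliver 3→1: ·
after 14 — recover(3): n3:part/t1/[x]
after 15 — timeout(0): n0:coor/t2/[x]
after 16 — crash(1): n1:✗part/t1/[-]
after 17 — deliver 0→2: n2:part/t2/[x]
after 18 — timeout(0): n0:coor/t3/[x]
after 19 — recover(1): n1:part/t1/[-]
after 20 — deliver 3→1: ·
after 21 — timeout(0): n0:coor/t4/[x]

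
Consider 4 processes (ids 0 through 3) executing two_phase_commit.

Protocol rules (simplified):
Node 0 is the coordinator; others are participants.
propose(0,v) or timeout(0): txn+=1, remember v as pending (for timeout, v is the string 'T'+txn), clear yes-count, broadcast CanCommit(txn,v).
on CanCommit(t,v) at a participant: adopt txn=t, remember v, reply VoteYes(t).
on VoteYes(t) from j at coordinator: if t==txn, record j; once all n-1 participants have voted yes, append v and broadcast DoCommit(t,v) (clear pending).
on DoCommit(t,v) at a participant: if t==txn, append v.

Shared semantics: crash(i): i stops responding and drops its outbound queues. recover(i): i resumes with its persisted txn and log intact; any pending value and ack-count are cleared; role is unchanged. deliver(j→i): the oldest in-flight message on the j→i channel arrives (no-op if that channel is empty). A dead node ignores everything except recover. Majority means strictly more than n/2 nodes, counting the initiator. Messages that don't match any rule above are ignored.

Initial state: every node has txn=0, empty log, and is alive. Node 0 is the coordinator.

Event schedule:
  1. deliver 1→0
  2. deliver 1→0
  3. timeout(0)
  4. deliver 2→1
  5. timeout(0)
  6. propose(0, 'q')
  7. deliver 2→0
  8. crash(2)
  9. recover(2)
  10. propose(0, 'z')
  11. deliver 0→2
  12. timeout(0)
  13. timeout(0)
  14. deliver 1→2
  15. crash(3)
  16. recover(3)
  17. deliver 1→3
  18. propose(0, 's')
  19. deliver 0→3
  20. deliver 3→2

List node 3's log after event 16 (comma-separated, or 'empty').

1. deliver 1→0:  nop
2. deliver 1→0:  nop
3. timeout(0):  <0:coor t1 ->
4. deliver 2→1:  nop
5. timeout(0):  <0:coor t2 ->
6. propose(0,'q'):  <0:coor t3 ->
7. deliver 2→0:  nop
8. crash(2):  <2:✗part t0 ->
9. recover(2):  <2:part t0 ->
10. propose(0,'z'):  <0:coor t4 ->
11. deliver 0→2:  <2:part t1 ->
12. timeout(0):  <0:coor t5 ->
13. timeout(0):  <0:coor t6 ->
14. deliver 1→2:  nop
15. crash(3):  <3:✗part t0 ->
16. recover(3):  <3:part t0 ->

empty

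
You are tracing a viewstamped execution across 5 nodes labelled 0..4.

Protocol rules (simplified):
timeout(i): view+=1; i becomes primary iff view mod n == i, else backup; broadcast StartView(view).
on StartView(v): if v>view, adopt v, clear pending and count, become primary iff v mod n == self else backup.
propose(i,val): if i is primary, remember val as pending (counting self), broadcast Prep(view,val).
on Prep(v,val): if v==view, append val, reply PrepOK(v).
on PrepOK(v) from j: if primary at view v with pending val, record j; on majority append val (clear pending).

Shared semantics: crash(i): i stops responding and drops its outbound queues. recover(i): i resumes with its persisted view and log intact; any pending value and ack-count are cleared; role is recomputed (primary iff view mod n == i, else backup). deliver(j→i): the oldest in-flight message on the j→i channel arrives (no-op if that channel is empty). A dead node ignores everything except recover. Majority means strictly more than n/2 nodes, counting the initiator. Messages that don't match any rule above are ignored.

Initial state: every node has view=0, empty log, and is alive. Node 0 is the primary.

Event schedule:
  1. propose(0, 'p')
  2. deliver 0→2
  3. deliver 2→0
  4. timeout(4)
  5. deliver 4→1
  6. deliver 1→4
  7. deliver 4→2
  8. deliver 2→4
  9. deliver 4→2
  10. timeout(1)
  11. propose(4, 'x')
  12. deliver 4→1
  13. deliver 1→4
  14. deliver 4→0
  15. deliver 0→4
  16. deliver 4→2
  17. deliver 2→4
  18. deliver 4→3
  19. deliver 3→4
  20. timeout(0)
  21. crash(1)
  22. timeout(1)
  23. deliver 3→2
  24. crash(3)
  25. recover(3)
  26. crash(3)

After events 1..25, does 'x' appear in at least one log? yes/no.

no

after 1 — propose(0,'p'): ·
after 2 — deliver 0→2: n2:back/v0/[p]
after 3 — deliver 2→0: ·
after 4 — timeout(4): n4:back/v1/[-]
after 5 — deliver 4→1: n1:prim/v1/[-]
after 6 — deliver 1→4: ·
after 7 — deliver 4→2: n2:back/v1/[p]
after 8 — deliver 2→4: ·
after 9 — deliver 4→2: ·
after 10 — timeout(1): n1:back/v2/[-]
after 11 — propose(4,'x'): ·
after 12 — deliver 4→1: ·
after 13 — deliver 1→4: n4:back/v2/[-]
after 14 — deliver 4→0: n0:back/v1/[-]
after 15 — deliver 0→4: ·
after 16 — deliver 4→2: ·
after 17 — deliver 2→4: ·
after 18 — deliver 4→3: n3:back/v1/[-]
after 19 — deliver 3→4: ·
after 20 — timeout(0): n0:back/v2/[-]
after 21 — crash(1): n1:✗back/v2/[-]
after 22 — timeout(1): ·
after 23 — deliver 3→2: ·
after 24 — crash(3): n3:✗back/v1/[-]
after 25 — recover(3): n3:back/v1/[-]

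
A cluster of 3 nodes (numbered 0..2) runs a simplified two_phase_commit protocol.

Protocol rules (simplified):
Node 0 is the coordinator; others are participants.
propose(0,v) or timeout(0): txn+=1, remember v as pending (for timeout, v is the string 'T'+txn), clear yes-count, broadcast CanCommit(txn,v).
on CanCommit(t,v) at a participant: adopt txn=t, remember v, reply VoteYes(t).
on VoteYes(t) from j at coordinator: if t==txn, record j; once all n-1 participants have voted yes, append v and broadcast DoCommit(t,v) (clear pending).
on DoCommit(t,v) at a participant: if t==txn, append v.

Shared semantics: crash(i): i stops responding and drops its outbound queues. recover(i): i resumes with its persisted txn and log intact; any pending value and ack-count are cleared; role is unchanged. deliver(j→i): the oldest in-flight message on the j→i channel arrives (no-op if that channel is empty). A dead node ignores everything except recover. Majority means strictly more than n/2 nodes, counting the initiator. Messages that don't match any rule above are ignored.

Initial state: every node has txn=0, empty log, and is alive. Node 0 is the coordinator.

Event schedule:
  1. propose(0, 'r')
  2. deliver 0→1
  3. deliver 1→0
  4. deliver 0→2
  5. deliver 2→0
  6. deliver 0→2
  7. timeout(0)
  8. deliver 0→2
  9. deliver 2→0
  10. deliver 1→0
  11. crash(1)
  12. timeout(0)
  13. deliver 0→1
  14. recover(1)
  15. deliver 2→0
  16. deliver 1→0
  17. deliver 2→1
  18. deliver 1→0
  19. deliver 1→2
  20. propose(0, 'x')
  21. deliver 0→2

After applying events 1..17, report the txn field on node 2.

2

[1] propose(0,'r') → N0(coor t1 [-])
[2] deliver 0→1 → N1(part t1 [-])
[3] deliver 1→0 → ∅
[4] deliver 0→2 → N2(part t1 [-])
[5] deliver 2→0 → N0(coor t1 [r])
[6] deliver 0→2 → N2(part t1 [r])
[7] timeout(0) → N0(coor t2 [r])
[8] deliver 0→2 → N2(part t2 [r])
[9] deliver 2→0 → ∅
[10] deliver 1→0 → ∅
[11] crash(1) → N1(✗part t1 [-])
[12] timeout(0) → N0(coor t3 [r])
[13] deliver 0→1 → ∅
[14] recover(1) → N1(part t1 [-])
[15] deliver 2→0 → ∅
[16] deliver 1→0 → ∅
[17] deliver 2→1 → ∅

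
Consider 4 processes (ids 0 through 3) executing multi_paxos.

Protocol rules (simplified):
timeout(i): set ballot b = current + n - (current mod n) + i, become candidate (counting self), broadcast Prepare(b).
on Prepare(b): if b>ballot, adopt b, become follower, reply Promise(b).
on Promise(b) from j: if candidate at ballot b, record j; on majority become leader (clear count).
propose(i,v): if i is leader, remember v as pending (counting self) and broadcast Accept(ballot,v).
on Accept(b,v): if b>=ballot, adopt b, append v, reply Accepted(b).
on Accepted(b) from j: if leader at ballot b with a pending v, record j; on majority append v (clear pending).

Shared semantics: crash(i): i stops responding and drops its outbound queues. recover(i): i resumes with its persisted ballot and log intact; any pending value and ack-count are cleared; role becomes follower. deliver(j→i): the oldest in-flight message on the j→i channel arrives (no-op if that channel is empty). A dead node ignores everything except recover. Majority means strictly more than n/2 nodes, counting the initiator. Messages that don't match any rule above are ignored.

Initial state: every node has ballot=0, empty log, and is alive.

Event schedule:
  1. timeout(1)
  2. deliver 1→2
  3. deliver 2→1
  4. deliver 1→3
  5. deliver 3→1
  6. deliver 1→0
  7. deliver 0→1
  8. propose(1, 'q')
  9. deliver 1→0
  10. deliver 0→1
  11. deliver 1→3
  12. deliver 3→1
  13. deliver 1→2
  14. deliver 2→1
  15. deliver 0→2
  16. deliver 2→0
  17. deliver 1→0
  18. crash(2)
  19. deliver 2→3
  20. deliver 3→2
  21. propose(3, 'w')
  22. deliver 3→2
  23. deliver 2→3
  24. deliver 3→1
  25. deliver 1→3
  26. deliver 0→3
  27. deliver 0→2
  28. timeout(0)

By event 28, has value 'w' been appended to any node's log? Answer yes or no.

no

after 1 — timeout(1): n1:cand/b5/[-]
after 2 — deliver 1→2: n2:foll/b5/[-]
after 3 — deliver 2→1: ·
after 4 — deliver 1→3: n3:foll/b5/[-]
after 5 — deliver 3→1: n1:lead/b5/[-]
after 6 — deliver 1→0: n0:foll/b5/[-]
after 7 — deliver 0→1: ·
after 8 — propose(1,'q'): ·
after 9 — deliver 1→0: n0:foll/b5/[q]
after 10 — deliver 0→1: ·
after 11 — deliver 1→3: n3:foll/b5/[q]
after 12 — deliver 3→1: n1:lead/b5/[q]
after 13 — deliver 1→2: n2:foll/b5/[q]
after 14 — deliver 2→1: ·
after 15 — deliver 0→2: ·
after 16 — deliver 2→0: ·
after 17 — deliver 1→0: ·
after 18 — crash(2): n2:✗foll/b5/[q]
after 19 — deliver 2→3: ·
after 20 — deliver 3→2: ·
after 21 — propose(3,'w'): ·
after 22 — deliver 3→2: ·
after 23 — deliver 2→3: ·
after 24 — deliver 3→1: ·
after 25 — deliver 1→3: ·
after 26 — deliver 0→3: ·
after 27 — deliver 0→2: ·
after 28 — timeout(0): n0:cand/b8/[q]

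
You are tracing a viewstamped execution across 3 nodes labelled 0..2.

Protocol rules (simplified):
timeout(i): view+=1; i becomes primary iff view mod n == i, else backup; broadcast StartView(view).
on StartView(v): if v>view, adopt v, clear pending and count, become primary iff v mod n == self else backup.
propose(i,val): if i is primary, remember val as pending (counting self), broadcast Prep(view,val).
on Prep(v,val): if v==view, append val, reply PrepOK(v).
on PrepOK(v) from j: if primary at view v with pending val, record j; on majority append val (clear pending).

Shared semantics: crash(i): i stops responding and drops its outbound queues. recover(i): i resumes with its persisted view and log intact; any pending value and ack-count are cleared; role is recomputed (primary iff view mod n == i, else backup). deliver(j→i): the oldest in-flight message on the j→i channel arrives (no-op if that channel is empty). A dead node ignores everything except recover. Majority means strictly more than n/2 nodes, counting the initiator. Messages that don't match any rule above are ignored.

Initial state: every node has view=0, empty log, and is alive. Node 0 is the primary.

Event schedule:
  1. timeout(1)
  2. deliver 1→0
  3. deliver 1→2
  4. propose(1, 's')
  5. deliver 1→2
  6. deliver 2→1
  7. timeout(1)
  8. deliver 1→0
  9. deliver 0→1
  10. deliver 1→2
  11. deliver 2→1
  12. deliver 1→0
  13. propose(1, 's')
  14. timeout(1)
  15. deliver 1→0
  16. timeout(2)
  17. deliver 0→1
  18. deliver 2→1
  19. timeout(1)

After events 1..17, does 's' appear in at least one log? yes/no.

yes

e1 timeout(1): 1[prim,v=1,-]
e2 deliver 1→0: 0[back,v=1,-]
e3 deliver 1→2: 2[back,v=1,-]
e4 propose(1,'s'): ·
e5 deliver 1→2: 2[back,v=1,s]
e6 deliver 2→1: 1[prim,v=1,s]
e7 timeout(1): 1[back,v=2,s]
e8 deliver 1→0: 0[back,v=1,s]
e9 deliver 0→1: ·
e10 deliver 1→2: 2[prim,v=2,s]
e11 deliver 2→1: ·
e12 deliver 1→0: 0[back,v=2,s]
e13 propose(1,'s'): ·
e14 timeout(1): 1[back,v=3,s]
e15 deliver 1→0: 0[prim,v=3,s]
e16 timeout(2): 2[back,v=3,s]
e17 deliver 0→1: ·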